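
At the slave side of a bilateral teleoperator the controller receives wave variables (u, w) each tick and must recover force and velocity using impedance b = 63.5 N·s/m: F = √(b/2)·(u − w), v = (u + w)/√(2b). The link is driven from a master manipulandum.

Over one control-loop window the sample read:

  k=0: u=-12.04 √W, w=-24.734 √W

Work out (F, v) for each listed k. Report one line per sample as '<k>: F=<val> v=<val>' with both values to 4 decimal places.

0: F=71.5271 v=-3.2632

k=0: u−w=12.6940, u+w=-36.7740; √(b/2)=5.6347, √(2b)=11.2694; F=5.6347×12.694=71.5271, v=-36.7740/11.2694=-3.2632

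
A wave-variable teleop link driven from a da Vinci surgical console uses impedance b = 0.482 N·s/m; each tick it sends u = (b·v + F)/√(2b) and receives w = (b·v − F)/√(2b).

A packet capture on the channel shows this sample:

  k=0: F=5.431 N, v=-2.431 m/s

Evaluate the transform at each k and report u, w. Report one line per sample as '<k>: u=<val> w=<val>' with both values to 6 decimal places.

0: u=4.338059 w=-6.724900

k=0: b·v=0.482×(-2.431)=-1.171742; √(2b)=0.981835; u=(-1.171742+5.431)/0.981835=4.338059, w=(-1.171742−5.431)/0.981835=-6.724900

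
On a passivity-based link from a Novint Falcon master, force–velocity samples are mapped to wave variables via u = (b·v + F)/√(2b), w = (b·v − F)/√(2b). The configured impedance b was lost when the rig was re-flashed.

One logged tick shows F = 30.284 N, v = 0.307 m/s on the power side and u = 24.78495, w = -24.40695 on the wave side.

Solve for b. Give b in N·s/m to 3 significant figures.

u + w = 0.37800;  u + w = √(2b)·v, so √(2b) = 0.37800/0.307 = 1.23127.
b = (√(2b))²/2 = 1.51603/2 = 0.75801.
(Check via u − w = 2F/√(2b): u − w = 49.19190, 2F/√(2b) = 49.19147.)

b = 0.758 N·s/m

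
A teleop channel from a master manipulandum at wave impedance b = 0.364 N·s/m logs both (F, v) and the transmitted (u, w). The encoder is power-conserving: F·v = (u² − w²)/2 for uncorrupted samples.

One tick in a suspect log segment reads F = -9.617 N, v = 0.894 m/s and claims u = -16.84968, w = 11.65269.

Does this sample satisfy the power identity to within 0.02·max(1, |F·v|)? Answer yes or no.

F·v = (-9.617)×0.894 = -8.59760 W.
(u² − w²)/2 = (283.91172 − 135.78518)/2 = 74.06327 W.
|Δ| = 82.66086;  2% of max(1, |F·v|) = 0.17195.

no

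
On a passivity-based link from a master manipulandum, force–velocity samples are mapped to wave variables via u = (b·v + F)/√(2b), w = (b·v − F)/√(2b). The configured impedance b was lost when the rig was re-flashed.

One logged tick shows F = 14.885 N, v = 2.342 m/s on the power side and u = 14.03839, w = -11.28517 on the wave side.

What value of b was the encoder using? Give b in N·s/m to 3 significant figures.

b = 0.691 N·s/m

u + w = 2.7532;  u + w = √(2b)·v, so √(2b) = 2.7532/2.342 = 1.1756.
b = (√(2b))²/2 = 1.3820/2 = 0.6910.
(Check via u − w = 2F/√(2b): u − w = 25.3236, 2F/√(2b) = 25.3236.)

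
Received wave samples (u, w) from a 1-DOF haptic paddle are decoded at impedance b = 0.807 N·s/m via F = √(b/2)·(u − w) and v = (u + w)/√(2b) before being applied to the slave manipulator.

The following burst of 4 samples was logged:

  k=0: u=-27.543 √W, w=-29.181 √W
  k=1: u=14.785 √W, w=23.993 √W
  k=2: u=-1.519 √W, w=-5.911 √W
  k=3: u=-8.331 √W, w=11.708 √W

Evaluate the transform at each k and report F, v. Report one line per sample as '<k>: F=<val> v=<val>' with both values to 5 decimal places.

k=0: u−w=1.63800, u+w=-56.72400; √(b/2)=0.63522, √(2b)=1.27043; F=0.63522×1.638=1.04048, v=-56.72400/1.27043=-44.64934
k=1: u−w=-9.20800, u+w=38.77800; √(b/2)=0.63522, √(2b)=1.27043; F=0.63522×(-9.208)=-5.84907, v=38.77800/1.27043=30.52345
k=2: u−w=4.39200, u+w=-7.43000; √(b/2)=0.63522, √(2b)=1.27043; F=0.63522×4.392=2.78987, v=-7.43000/1.27043=-5.84840
k=3: u−w=-20.03900, u+w=3.37700; √(b/2)=0.63522, √(2b)=1.27043; F=0.63522×(-20.039)=-12.72910, v=3.37700/1.27043=2.65815

0: F=1.04048 v=-44.64934
1: F=-5.84907 v=30.52345
2: F=2.78987 v=-5.84840
3: F=-12.72910 v=2.65815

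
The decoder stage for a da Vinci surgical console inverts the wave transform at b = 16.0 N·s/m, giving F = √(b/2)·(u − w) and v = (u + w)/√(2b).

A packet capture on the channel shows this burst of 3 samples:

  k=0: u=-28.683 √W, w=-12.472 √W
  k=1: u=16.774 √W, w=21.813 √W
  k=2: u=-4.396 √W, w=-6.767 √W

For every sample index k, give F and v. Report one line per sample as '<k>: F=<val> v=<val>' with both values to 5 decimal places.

0: F=-45.85163 v=-7.27524
1: F=-14.25244 v=6.82128
2: F=6.70620 v=-1.97336

k=0: u−w=-16.21100, u+w=-41.15500; √(b/2)=2.82843, √(2b)=5.65685; F=2.82843×(-16.211)=-45.85163, v=-41.15500/5.65685=-7.27524
k=1: u−w=-5.03900, u+w=38.58700; √(b/2)=2.82843, √(2b)=5.65685; F=2.82843×(-5.039)=-14.25244, v=38.58700/5.65685=6.82128
k=2: u−w=2.37100, u+w=-11.16300; √(b/2)=2.82843, √(2b)=5.65685; F=2.82843×2.371=6.70620, v=-11.16300/5.65685=-1.97336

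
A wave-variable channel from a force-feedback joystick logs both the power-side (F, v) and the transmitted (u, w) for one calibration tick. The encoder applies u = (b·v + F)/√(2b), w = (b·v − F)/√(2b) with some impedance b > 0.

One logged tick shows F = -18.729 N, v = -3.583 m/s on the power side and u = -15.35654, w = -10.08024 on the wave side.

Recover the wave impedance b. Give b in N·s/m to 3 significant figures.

b = 25.2 N·s/m

u + w = -25.4368;  u + w = √(2b)·v, so √(2b) = -25.4368/(-3.583) = 7.0993.
b = (√(2b))²/2 = 50.4000/2 = 25.2000.
(Check via u − w = 2F/√(2b): u − w = -5.2763, 2F/√(2b) = -5.2763.)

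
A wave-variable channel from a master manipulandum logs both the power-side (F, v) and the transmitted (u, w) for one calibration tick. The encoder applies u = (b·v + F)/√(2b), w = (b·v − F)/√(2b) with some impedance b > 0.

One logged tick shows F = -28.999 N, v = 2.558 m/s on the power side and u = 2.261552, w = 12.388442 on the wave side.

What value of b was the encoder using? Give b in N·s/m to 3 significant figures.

u + w = 14.649994;  u + w = √(2b)·v, so √(2b) = 14.649994/2.558 = 5.727128.
b = (√(2b))²/2 = 32.799998/2 = 16.399999.
(Check via u − w = 2F/√(2b): u − w = -10.126890, 2F/√(2b) = -10.126890.)

b = 16.4 N·s/m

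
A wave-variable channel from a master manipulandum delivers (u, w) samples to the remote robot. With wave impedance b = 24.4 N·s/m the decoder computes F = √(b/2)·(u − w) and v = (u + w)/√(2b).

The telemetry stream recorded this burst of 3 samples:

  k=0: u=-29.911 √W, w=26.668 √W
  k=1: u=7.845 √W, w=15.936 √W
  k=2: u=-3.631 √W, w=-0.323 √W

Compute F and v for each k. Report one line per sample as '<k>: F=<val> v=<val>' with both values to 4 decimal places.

0: F=-197.6220 v=-0.4642
1: F=-28.2606 v=3.4042
2: F=-11.5543 v=-0.5660

k=0: u−w=-56.5790, u+w=-3.2430; √(b/2)=3.4928, √(2b)=6.9857; F=3.4928×(-56.579)=-197.6220, v=-3.2430/6.9857=-0.4642
k=1: u−w=-8.0910, u+w=23.7810; √(b/2)=3.4928, √(2b)=6.9857; F=3.4928×(-8.091)=-28.2606, v=23.7810/6.9857=3.4042
k=2: u−w=-3.3080, u+w=-3.9540; √(b/2)=3.4928, √(2b)=6.9857; F=3.4928×(-3.308)=-11.5543, v=-3.9540/6.9857=-0.5660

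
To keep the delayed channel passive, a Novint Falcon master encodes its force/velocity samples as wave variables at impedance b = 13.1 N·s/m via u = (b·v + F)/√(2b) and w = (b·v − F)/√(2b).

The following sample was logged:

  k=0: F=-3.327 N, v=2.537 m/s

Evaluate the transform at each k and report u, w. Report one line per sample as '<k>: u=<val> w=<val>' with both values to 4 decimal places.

k=0: b·v=13.1×2.537=33.2347; √(2b)=5.1186; u=(33.2347+(-3.327))/5.1186=5.8430, w=(33.2347−(-3.327))/5.1186=7.1429

0: u=5.8430 w=7.1429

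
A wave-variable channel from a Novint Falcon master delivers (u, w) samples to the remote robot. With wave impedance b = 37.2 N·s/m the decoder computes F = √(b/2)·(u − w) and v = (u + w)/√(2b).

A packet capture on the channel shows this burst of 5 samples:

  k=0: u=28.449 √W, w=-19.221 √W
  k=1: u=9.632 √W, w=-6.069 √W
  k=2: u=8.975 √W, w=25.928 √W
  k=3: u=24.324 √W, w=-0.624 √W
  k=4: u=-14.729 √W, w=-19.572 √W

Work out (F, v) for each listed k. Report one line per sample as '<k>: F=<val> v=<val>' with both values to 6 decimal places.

0: F=205.589828 v=1.069846
1: F=67.714829 v=0.413075
2: F=-73.114419 v=4.046470
3: F=107.595029 v=2.747653
4: F=20.886753 v=-3.976677

k=0: u−w=47.670000, u+w=9.228000; √(b/2)=4.312772, √(2b)=8.625543; F=4.312772×47.67=205.589828, v=9.228000/8.625543=1.069846
k=1: u−w=15.701000, u+w=3.563000; √(b/2)=4.312772, √(2b)=8.625543; F=4.312772×15.701=67.714829, v=3.563000/8.625543=0.413075
k=2: u−w=-16.953000, u+w=34.903000; √(b/2)=4.312772, √(2b)=8.625543; F=4.312772×(-16.953)=-73.114419, v=34.903000/8.625543=4.046470
k=3: u−w=24.948000, u+w=23.700000; √(b/2)=4.312772, √(2b)=8.625543; F=4.312772×24.948=107.595029, v=23.700000/8.625543=2.747653
k=4: u−w=4.843000, u+w=-34.301000; √(b/2)=4.312772, √(2b)=8.625543; F=4.312772×4.843=20.886753, v=-34.301000/8.625543=-3.976677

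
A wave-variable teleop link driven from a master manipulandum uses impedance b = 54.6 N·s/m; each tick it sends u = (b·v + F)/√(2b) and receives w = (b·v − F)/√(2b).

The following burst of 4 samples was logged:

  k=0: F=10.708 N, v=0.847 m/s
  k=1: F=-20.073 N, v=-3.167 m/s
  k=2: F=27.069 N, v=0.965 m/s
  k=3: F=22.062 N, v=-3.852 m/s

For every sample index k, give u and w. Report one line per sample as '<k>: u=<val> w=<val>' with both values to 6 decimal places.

k=0: b·v=54.6×0.847=46.246200; √(2b)=10.449880; u=(46.246200+10.708)/10.449880=5.450225, w=(46.246200−10.708)/10.449880=3.400824
k=1: b·v=54.6×(-3.167)=-172.918200; √(2b)=10.449880; u=(-172.918200+(-20.073))/10.449880=-18.468269, w=(-172.918200−(-20.073))/10.449880=-14.626502
k=2: b·v=54.6×0.965=52.689000; √(2b)=10.449880; u=(52.689000+27.069)/10.449880=7.632432, w=(52.689000−27.069)/10.449880=2.451703
k=3: b·v=54.6×(-3.852)=-210.319200; √(2b)=10.449880; u=(-210.319200+22.062)/10.449880=-18.015249, w=(-210.319200−22.062)/10.449880=-22.237690

0: u=5.450225 w=3.400824
1: u=-18.468269 w=-14.626502
2: u=7.632432 w=2.451703
3: u=-18.015249 w=-22.237690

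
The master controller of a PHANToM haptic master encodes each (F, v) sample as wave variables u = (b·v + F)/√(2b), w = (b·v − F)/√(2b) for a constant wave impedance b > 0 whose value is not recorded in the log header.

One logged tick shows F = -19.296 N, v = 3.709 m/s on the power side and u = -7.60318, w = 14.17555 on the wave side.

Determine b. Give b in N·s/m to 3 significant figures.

u + w = 6.57237;  u + w = √(2b)·v, so √(2b) = 6.57237/3.709 = 1.77201.
b = (√(2b))²/2 = 3.14001/2 = 1.57000.
(Check via u − w = 2F/√(2b): u − w = -21.77873, 2F/√(2b) = -21.77871.)

b = 1.57 N·s/m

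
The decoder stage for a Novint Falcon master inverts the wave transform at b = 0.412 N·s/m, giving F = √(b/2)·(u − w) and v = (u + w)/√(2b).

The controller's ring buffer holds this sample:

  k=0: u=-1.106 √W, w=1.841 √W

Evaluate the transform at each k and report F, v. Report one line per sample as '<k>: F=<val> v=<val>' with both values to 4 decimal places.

0: F=-1.3376 v=0.8097

k=0: u−w=-2.9470, u+w=0.7350; √(b/2)=0.4539, √(2b)=0.9077; F=0.4539×(-2.947)=-1.3376, v=0.7350/0.9077=0.8097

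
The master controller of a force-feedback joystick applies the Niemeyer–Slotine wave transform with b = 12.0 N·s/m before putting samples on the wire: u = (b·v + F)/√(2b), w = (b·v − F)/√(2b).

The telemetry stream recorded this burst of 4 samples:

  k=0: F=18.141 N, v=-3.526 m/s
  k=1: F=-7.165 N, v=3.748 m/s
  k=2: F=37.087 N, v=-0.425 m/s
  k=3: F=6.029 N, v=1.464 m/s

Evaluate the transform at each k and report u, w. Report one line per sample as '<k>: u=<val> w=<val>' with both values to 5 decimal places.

k=0: b·v=12.0×(-3.526)=-42.31200; √(2b)=4.89898; u=(-42.31200+18.141)/4.89898=-4.93388, w=(-42.31200−18.141)/4.89898=-12.33992
k=1: b·v=12.0×3.748=44.97600; √(2b)=4.89898; u=(44.97600+(-7.165))/4.89898=7.71814, w=(44.97600−(-7.165))/4.89898=10.64324
k=2: b·v=12.0×(-0.425)=-5.10000; √(2b)=4.89898; u=(-5.10000+37.087)/4.89898=6.52932, w=(-5.10000−37.087)/4.89898=-8.61139
k=3: b·v=12.0×1.464=17.56800; √(2b)=4.89898; u=(17.56800+6.029)/4.89898=4.81672, w=(17.56800−6.029)/4.89898=2.35539

0: u=-4.93388 w=-12.33992
1: u=7.71814 w=10.64324
2: u=6.52932 w=-8.61139
3: u=4.81672 w=2.35539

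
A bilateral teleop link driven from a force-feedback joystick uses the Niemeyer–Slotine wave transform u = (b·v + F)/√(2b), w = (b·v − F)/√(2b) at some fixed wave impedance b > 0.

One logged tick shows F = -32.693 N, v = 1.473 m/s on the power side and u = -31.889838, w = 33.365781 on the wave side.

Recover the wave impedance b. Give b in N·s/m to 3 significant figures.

u + w = 1.475943;  u + w = √(2b)·v, so √(2b) = 1.475943/1.473 = 1.001998.
b = (√(2b))²/2 = 1.004000/2 = 0.502000.
(Check via u − w = 2F/√(2b): u − w = -65.255619, 2F/√(2b) = -65.255622.)

b = 0.502 N·s/m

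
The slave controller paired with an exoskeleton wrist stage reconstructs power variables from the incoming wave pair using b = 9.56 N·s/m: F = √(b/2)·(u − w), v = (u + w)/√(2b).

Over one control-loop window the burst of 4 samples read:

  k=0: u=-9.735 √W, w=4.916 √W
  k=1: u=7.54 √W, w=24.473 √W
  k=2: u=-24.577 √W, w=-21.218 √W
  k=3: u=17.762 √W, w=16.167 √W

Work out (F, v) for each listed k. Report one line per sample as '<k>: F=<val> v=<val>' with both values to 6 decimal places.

0: F=-32.031791 v=-1.102080
1: F=-37.020975 v=7.321203
2: F=-7.343853 v=-10.473073
3: F=3.487182 v=7.759382

k=0: u−w=-14.651000, u+w=-4.819000; √(b/2)=2.186321, √(2b)=4.372642; F=2.186321×(-14.651)=-32.031791, v=-4.819000/4.372642=-1.102080
k=1: u−w=-16.933000, u+w=32.013000; √(b/2)=2.186321, √(2b)=4.372642; F=2.186321×(-16.933)=-37.020975, v=32.013000/4.372642=7.321203
k=2: u−w=-3.359000, u+w=-45.795000; √(b/2)=2.186321, √(2b)=4.372642; F=2.186321×(-3.359)=-7.343853, v=-45.795000/4.372642=-10.473073
k=3: u−w=1.595000, u+w=33.929000; √(b/2)=2.186321, √(2b)=4.372642; F=2.186321×1.595=3.487182, v=33.929000/4.372642=7.759382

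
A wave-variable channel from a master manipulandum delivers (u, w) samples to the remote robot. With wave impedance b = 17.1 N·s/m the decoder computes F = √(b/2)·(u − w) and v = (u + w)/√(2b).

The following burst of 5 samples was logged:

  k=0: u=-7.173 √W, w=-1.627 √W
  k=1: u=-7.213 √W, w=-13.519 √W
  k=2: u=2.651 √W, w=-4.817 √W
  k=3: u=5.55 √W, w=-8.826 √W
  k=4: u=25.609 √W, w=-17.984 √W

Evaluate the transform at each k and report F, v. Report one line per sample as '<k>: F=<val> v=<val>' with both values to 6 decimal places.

0: F=-16.216716 v=-1.504768
1: F=18.438986 v=-3.545097
2: F=21.836718 v=-0.370378
3: F=42.035975 v=-0.560184
4: F=127.467602 v=1.303847

k=0: u−w=-5.546000, u+w=-8.800000; √(b/2)=2.924038, √(2b)=5.848077; F=2.924038×(-5.546)=-16.216716, v=-8.800000/5.848077=-1.504768
k=1: u−w=6.306000, u+w=-20.732000; √(b/2)=2.924038, √(2b)=5.848077; F=2.924038×6.306=18.438986, v=-20.732000/5.848077=-3.545097
k=2: u−w=7.468000, u+w=-2.166000; √(b/2)=2.924038, √(2b)=5.848077; F=2.924038×7.468=21.836718, v=-2.166000/5.848077=-0.370378
k=3: u−w=14.376000, u+w=-3.276000; √(b/2)=2.924038, √(2b)=5.848077; F=2.924038×14.376=42.035975, v=-3.276000/5.848077=-0.560184
k=4: u−w=43.593000, u+w=7.625000; √(b/2)=2.924038, √(2b)=5.848077; F=2.924038×43.593=127.467602, v=7.625000/5.848077=1.303847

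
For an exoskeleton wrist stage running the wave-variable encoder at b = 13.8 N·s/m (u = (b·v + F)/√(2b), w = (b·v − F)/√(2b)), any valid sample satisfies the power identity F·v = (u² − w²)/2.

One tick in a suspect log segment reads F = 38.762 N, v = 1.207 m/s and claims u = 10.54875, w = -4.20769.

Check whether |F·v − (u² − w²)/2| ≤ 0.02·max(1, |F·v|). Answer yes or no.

F·v = 38.762×1.207 = 46.7857 W.
(u² − w²)/2 = (111.2761 − 17.7047)/2 = 46.7857 W.
|Δ| = 0.0000;  2% of max(1, |F·v|) = 0.9357.

yes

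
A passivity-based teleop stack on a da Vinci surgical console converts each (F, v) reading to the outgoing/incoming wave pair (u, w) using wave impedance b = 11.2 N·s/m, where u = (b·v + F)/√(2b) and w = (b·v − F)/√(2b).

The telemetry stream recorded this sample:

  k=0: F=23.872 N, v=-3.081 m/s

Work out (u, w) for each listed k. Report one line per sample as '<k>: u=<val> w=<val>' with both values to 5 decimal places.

k=0: b·v=11.2×(-3.081)=-34.50720; √(2b)=4.73286; u=(-34.50720+23.872)/4.73286=-2.24710, w=(-34.50720−23.872)/4.73286=-12.33486

0: u=-2.24710 w=-12.33486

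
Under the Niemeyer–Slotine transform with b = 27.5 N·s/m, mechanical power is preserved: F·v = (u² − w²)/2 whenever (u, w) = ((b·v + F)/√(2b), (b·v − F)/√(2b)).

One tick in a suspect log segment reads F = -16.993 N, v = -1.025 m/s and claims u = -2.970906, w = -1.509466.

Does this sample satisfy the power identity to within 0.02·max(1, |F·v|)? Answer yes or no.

F·v = (-16.993)×(-1.025) = 17.417825 W.
(u² − w²)/2 = (8.826282 − 2.278488)/2 = 3.273897 W.
|Δ| = 14.143928;  2% of max(1, |F·v|) = 0.348356.

no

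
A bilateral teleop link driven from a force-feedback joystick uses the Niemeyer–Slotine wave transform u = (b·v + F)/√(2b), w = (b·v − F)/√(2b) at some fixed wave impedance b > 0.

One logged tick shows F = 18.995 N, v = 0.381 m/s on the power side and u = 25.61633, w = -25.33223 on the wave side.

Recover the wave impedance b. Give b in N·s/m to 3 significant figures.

b = 0.278 N·s/m

u + w = 0.28410;  u + w = √(2b)·v, so √(2b) = 0.28410/0.381 = 0.74567.
b = (√(2b))²/2 = 0.55602/2 = 0.27801.
(Check via u − w = 2F/√(2b): u − w = 50.94856, 2F/√(2b) = 50.94752.)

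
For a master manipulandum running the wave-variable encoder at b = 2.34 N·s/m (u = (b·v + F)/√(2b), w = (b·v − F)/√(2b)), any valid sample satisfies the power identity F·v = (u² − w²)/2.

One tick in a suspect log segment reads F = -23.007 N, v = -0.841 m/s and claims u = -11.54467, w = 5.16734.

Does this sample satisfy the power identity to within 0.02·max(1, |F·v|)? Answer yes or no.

F·v = (-23.007)×(-0.841) = 19.3489 W.
(u² − w²)/2 = (133.2794 − 26.7014)/2 = 53.2890 W.
|Δ| = 33.9401;  2% of max(1, |F·v|) = 0.3870.

no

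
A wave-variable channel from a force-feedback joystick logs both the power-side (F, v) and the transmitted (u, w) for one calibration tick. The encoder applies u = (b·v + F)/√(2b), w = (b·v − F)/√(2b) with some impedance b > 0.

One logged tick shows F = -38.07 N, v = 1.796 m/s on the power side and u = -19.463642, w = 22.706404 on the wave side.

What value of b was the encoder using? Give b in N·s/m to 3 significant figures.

b = 1.63 N·s/m

u + w = 3.242762;  u + w = √(2b)·v, so √(2b) = 3.242762/1.796 = 1.805547.
b = (√(2b))²/2 = 3.259999/2 = 1.630000.
(Check via u − w = 2F/√(2b): u − w = -42.170046, 2F/√(2b) = -42.170051.)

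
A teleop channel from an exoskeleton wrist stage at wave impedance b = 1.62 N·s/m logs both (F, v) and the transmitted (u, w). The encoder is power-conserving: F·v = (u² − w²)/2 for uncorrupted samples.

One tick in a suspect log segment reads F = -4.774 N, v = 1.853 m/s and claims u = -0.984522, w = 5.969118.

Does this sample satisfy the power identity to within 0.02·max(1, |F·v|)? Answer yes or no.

F·v = (-4.774)×1.853 = -8.846222 W.
(u² − w²)/2 = (0.969284 − 35.630370)/2 = -17.330543 W.
|Δ| = 8.484321;  2% of max(1, |F·v|) = 0.176924.

no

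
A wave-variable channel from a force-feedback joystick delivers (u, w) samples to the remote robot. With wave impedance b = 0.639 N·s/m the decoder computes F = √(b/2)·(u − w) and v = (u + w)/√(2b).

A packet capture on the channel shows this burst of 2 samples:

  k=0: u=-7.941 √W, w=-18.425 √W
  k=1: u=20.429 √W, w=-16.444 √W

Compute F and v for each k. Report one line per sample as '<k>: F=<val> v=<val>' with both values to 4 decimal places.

k=0: u−w=10.4840, u+w=-26.3660; √(b/2)=0.5652, √(2b)=1.1305; F=0.5652×10.484=5.9260, v=-26.3660/1.1305=-23.3227
k=1: u−w=36.8730, u+w=3.9850; √(b/2)=0.5652, √(2b)=1.1305; F=0.5652×36.873=20.8422, v=3.9850/1.1305=3.5250

0: F=5.9260 v=-23.3227
1: F=20.8422 v=3.5250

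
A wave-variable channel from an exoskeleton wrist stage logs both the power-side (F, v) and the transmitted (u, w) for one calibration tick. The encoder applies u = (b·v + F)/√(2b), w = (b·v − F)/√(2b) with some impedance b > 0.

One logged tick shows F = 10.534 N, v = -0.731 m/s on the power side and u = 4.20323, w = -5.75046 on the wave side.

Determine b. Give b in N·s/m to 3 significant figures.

b = 2.24 N·s/m

u + w = -1.54723;  u + w = √(2b)·v, so √(2b) = -1.54723/(-0.731) = 2.11659.
b = (√(2b))²/2 = 4.47997/2 = 2.23998.
(Check via u − w = 2F/√(2b): u − w = 9.95369, 2F/√(2b) = 9.95373.)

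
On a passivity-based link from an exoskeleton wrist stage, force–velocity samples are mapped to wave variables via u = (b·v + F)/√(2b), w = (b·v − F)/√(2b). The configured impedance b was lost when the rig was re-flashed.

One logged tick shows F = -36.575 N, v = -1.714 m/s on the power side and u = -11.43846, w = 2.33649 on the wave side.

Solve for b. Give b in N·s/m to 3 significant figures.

u + w = -9.1020;  u + w = √(2b)·v, so √(2b) = -9.1020/(-1.714) = 5.3104.
b = (√(2b))²/2 = 28.2000/2 = 14.1000.
(Check via u − w = 2F/√(2b): u − w = -13.7749, 2F/√(2b) = -13.7749.)

b = 14.1 N·s/m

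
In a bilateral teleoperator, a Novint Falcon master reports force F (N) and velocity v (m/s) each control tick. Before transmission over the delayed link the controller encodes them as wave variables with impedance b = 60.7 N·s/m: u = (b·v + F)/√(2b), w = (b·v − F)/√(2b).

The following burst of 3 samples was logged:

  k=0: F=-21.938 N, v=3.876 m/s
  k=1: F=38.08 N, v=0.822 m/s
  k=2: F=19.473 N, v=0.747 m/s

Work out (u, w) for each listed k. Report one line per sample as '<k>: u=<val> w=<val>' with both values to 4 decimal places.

0: u=19.3621 w=23.3443
1: u=7.9846 w=1.0724
2: u=5.8826 w=2.3479

k=0: b·v=60.7×3.876=235.2732; √(2b)=11.0182; u=(235.2732+(-21.938))/11.0182=19.3621, w=(235.2732−(-21.938))/11.0182=23.3443
k=1: b·v=60.7×0.822=49.8954; √(2b)=11.0182; u=(49.8954+38.08)/11.0182=7.9846, w=(49.8954−38.08)/11.0182=1.0724
k=2: b·v=60.7×0.747=45.3429; √(2b)=11.0182; u=(45.3429+19.473)/11.0182=5.8826, w=(45.3429−19.473)/11.0182=2.3479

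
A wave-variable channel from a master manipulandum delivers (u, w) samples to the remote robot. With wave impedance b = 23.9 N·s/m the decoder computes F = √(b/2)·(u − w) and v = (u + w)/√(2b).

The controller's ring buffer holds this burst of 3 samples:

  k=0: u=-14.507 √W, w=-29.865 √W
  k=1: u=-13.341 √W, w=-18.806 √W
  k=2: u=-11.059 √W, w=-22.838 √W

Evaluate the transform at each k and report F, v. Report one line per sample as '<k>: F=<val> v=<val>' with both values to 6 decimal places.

k=0: u−w=15.358000, u+w=-44.372000; √(b/2)=3.456877, √(2b)=6.913754; F=3.456877×15.358=53.090720, v=-44.372000/6.913754=-6.417931
k=1: u−w=5.465000, u+w=-32.147000; √(b/2)=3.456877, √(2b)=6.913754; F=3.456877×5.465=18.891834, v=-32.147000/6.913754=-4.649717
k=2: u−w=11.779000, u+w=-33.897000; √(b/2)=3.456877, √(2b)=6.913754; F=3.456877×11.779=40.718557, v=-33.897000/6.913754=-4.902835

0: F=53.090720 v=-6.417931
1: F=18.891834 v=-4.649717
2: F=40.718557 v=-4.902835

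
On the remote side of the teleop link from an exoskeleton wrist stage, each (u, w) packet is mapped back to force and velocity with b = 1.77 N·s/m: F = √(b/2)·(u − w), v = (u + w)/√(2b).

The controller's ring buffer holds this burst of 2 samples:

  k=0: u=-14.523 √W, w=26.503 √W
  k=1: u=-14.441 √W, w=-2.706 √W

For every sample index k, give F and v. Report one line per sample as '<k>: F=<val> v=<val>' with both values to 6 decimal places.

0: F=-38.594979 v=6.367298
1: F=-11.039635 v=-9.113528

k=0: u−w=-41.026000, u+w=11.980000; √(b/2)=0.940744, √(2b)=1.881489; F=0.940744×(-41.026)=-38.594979, v=11.980000/1.881489=6.367298
k=1: u−w=-11.735000, u+w=-17.147000; √(b/2)=0.940744, √(2b)=1.881489; F=0.940744×(-11.735)=-11.039635, v=-17.147000/1.881489=-9.113528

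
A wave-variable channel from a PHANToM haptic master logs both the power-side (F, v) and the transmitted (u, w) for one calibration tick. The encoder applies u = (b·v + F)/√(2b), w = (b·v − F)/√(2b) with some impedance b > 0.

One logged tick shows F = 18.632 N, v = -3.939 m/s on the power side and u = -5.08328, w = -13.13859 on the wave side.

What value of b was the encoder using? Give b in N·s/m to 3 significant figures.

u + w = -18.22187;  u + w = √(2b)·v, so √(2b) = -18.22187/(-3.939) = 4.62601.
b = (√(2b))²/2 = 21.40001/2 = 10.70000.
(Check via u − w = 2F/√(2b): u − w = 8.05531, 2F/√(2b) = 8.05531.)

b = 10.7 N·s/m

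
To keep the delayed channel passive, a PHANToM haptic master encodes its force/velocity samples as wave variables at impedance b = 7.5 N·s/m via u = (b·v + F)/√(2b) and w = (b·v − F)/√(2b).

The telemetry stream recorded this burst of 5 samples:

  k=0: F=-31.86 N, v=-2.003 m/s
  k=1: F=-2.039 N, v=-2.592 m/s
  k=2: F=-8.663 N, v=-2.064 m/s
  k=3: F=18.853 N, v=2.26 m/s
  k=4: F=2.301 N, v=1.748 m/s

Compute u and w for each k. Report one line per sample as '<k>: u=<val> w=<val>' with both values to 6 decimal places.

k=0: b·v=7.5×(-2.003)=-15.022500; √(2b)=3.872983; u=(-15.022500+(-31.86))/3.872983=-12.105009, w=(-15.022500−(-31.86))/3.872983=4.347424
k=1: b·v=7.5×(-2.592)=-19.440000; √(2b)=3.872983; u=(-19.440000+(-2.039))/3.872983=-5.545854, w=(-19.440000−(-2.039))/3.872983=-4.492919
k=2: b·v=7.5×(-2.064)=-15.480000; √(2b)=3.872983; u=(-15.480000+(-8.663))/3.872983=-6.233696, w=(-15.480000−(-8.663))/3.872983=-1.760142
k=3: b·v=7.5×2.26=16.950000; √(2b)=3.872983; u=(16.950000+18.853)/3.872983=9.244295, w=(16.950000−18.853)/3.872983=-0.491352
k=4: b·v=7.5×1.748=13.110000; √(2b)=3.872983; u=(13.110000+2.301)/3.872983=3.979103, w=(13.110000−2.301)/3.872983=2.790872

0: u=-12.105009 w=4.347424
1: u=-5.545854 w=-4.492919
2: u=-6.233696 w=-1.760142
3: u=9.244295 w=-0.491352
4: u=3.979103 w=2.790872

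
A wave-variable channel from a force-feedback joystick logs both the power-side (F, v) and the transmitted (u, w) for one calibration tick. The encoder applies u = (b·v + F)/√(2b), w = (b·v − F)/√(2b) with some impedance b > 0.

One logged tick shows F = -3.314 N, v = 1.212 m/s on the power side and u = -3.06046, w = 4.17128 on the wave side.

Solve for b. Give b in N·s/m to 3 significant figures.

b = 0.42 N·s/m

u + w = 1.11082;  u + w = √(2b)·v, so √(2b) = 1.11082/1.212 = 0.91652.
b = (√(2b))²/2 = 0.84001/2 = 0.42000.
(Check via u − w = 2F/√(2b): u − w = -7.23174, 2F/√(2b) = -7.23172.)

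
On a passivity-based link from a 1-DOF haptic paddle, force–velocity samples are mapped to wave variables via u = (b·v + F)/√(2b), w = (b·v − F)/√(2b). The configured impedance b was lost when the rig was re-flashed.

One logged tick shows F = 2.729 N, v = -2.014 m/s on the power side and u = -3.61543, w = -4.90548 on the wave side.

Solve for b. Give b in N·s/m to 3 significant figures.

u + w = -8.5209;  u + w = √(2b)·v, so √(2b) = -8.5209/(-2.014) = 4.2308.
b = (√(2b))²/2 = 17.9000/2 = 8.9500.
(Check via u − w = 2F/√(2b): u − w = 1.2900, 2F/√(2b) = 1.2901.)

b = 8.95 N·s/m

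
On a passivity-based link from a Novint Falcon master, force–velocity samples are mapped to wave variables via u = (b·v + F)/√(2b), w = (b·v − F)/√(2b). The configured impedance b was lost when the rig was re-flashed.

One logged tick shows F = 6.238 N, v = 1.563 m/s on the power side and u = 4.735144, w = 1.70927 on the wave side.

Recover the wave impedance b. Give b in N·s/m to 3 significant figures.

u + w = 6.444414;  u + w = √(2b)·v, so √(2b) = 6.444414/1.563 = 4.123106.
b = (√(2b))²/2 = 17.000000/2 = 8.500000.
(Check via u − w = 2F/√(2b): u − w = 3.025874, 2F/√(2b) = 3.025875.)

b = 8.5 N·s/m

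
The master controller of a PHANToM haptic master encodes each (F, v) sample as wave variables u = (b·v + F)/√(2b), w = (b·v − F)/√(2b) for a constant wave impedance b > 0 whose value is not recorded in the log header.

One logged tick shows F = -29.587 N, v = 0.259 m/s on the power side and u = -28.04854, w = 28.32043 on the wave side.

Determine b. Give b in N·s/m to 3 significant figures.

u + w = 0.27189;  u + w = √(2b)·v, so √(2b) = 0.27189/0.259 = 1.04977.
b = (√(2b))²/2 = 1.10201/2 = 0.55101.
(Check via u − w = 2F/√(2b): u − w = -56.36897, 2F/√(2b) = -56.36863.)

b = 0.551 N·s/m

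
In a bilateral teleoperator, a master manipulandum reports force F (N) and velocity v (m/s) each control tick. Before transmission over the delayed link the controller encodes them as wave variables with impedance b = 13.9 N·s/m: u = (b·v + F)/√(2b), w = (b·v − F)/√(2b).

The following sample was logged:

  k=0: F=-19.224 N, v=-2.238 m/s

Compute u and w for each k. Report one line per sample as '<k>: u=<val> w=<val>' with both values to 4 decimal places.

0: u=-9.5460 w=-2.2540

k=0: b·v=13.9×(-2.238)=-31.1082; √(2b)=5.2726; u=(-31.1082+(-19.224))/5.2726=-9.5460, w=(-31.1082−(-19.224))/5.2726=-2.2540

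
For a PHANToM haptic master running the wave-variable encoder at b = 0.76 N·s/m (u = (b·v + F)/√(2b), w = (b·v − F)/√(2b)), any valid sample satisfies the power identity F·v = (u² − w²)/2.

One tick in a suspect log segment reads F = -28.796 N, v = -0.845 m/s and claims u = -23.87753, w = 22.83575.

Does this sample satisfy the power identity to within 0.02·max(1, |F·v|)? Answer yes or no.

F·v = (-28.796)×(-0.845) = 24.3326 W.
(u² − w²)/2 = (570.1364 − 521.4715)/2 = 24.3325 W.
|Δ| = 0.0001;  2% of max(1, |F·v|) = 0.4867.

yes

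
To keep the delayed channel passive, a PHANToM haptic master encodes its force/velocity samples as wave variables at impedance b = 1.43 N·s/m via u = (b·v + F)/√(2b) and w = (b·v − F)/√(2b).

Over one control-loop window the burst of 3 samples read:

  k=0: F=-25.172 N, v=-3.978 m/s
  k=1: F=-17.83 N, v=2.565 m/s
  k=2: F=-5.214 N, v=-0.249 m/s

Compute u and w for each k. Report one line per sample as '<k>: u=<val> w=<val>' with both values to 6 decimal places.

k=0: b·v=1.43×(-3.978)=-5.688540; √(2b)=1.691153; u=(-5.688540+(-25.172))/1.691153=-18.248220, w=(-5.688540−(-25.172))/1.691153=11.520811
k=1: b·v=1.43×2.565=3.667950; √(2b)=1.691153; u=(3.667950+(-17.83))/1.691153=-8.374196, w=(3.667950−(-17.83))/1.691153=12.712004
k=2: b·v=1.43×(-0.249)=-0.356070; √(2b)=1.691153; u=(-0.356070+(-5.214))/1.691153=-3.293651, w=(-0.356070−(-5.214))/1.691153=2.872554

0: u=-18.248220 w=11.520811
1: u=-8.374196 w=12.712004
2: u=-3.293651 w=2.872554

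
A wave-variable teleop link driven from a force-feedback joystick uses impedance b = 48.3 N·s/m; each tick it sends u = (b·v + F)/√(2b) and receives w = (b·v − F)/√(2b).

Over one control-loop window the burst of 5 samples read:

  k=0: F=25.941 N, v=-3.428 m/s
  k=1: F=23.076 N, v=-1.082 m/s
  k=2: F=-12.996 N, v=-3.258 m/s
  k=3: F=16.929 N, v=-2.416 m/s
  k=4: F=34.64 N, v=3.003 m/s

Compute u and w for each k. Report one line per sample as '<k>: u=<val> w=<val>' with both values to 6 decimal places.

0: u=-14.206743 w=-19.485457
1: u=-2.969376 w=-7.665093
2: u=-17.332948 w=-14.688402
3: u=-10.150430 w=-13.595299
4: u=18.281971 w=11.233104

k=0: b·v=48.3×(-3.428)=-165.572400; √(2b)=9.828530; u=(-165.572400+25.941)/9.828530=-14.206743, w=(-165.572400−25.941)/9.828530=-19.485457
k=1: b·v=48.3×(-1.082)=-52.260600; √(2b)=9.828530; u=(-52.260600+23.076)/9.828530=-2.969376, w=(-52.260600−23.076)/9.828530=-7.665093
k=2: b·v=48.3×(-3.258)=-157.361400; √(2b)=9.828530; u=(-157.361400+(-12.996))/9.828530=-17.332948, w=(-157.361400−(-12.996))/9.828530=-14.688402
k=3: b·v=48.3×(-2.416)=-116.692800; √(2b)=9.828530; u=(-116.692800+16.929)/9.828530=-10.150430, w=(-116.692800−16.929)/9.828530=-13.595299
k=4: b·v=48.3×3.003=145.044900; √(2b)=9.828530; u=(145.044900+34.64)/9.828530=18.281971, w=(145.044900−34.64)/9.828530=11.233104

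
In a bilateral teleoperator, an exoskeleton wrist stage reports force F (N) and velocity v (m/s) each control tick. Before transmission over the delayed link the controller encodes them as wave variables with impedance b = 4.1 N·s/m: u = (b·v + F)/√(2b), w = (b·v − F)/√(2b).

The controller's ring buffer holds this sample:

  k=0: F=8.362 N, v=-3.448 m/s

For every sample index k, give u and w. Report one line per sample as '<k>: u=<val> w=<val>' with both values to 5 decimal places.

0: u=-2.01665 w=-7.85692

k=0: b·v=4.1×(-3.448)=-14.13680; √(2b)=2.86356; u=(-14.13680+8.362)/2.86356=-2.01665, w=(-14.13680−8.362)/2.86356=-7.85692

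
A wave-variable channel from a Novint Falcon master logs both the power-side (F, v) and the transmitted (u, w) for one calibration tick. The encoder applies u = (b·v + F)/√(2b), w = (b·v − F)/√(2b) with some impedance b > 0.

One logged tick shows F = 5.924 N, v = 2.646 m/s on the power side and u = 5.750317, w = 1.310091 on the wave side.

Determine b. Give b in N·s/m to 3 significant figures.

u + w = 7.060408;  u + w = √(2b)·v, so √(2b) = 7.060408/2.646 = 2.668333.
b = (√(2b))²/2 = 7.119999/2 = 3.559999.
(Check via u − w = 2F/√(2b): u − w = 4.440226, 2F/√(2b) = 4.440226.)

b = 3.56 N·s/m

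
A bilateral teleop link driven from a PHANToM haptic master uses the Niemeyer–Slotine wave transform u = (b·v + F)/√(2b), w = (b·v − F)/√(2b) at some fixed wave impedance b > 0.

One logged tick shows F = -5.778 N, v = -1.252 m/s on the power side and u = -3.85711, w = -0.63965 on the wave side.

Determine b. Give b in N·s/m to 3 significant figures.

u + w = -4.4968;  u + w = √(2b)·v, so √(2b) = -4.4968/(-1.252) = 3.5917.
b = (√(2b))²/2 = 12.9000/2 = 6.4500.
(Check via u − w = 2F/√(2b): u − w = -3.2175, 2F/√(2b) = -3.2175.)

b = 6.45 N·s/m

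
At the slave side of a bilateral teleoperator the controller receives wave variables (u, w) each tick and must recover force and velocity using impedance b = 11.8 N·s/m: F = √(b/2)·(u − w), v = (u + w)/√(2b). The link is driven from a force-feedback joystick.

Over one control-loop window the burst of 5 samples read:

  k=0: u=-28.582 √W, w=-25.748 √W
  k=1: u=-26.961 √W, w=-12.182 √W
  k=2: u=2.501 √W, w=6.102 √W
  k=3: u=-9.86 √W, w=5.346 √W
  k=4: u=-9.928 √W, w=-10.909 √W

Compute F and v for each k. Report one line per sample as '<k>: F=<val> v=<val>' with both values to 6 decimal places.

k=0: u−w=-2.834000, u+w=-54.330000; √(b/2)=2.428992, √(2b)=4.857983; F=2.428992×(-2.834)=-6.883762, v=-54.330000/4.857983=-11.183654
k=1: u−w=-14.779000, u+w=-39.143000; √(b/2)=2.428992, √(2b)=4.857983; F=2.428992×(-14.779)=-35.898066, v=-39.143000/4.857983=-8.057459
k=2: u−w=-3.601000, u+w=8.603000; √(b/2)=2.428992, √(2b)=4.857983; F=2.428992×(-3.601)=-8.746799, v=8.603000/4.857983=1.770900
k=3: u−w=-15.206000, u+w=-4.514000; √(b/2)=2.428992, √(2b)=4.857983; F=2.428992×(-15.206)=-36.935246, v=-4.514000/4.857983=-0.929192
k=4: u−w=0.981000, u+w=-20.837000; √(b/2)=2.428992, √(2b)=4.857983; F=2.428992×0.981=2.382841, v=-20.837000/4.857983=-4.289229

0: F=-6.883762 v=-11.183654
1: F=-35.898066 v=-8.057459
2: F=-8.746799 v=1.770900
3: F=-36.935246 v=-0.929192
4: F=2.382841 v=-4.289229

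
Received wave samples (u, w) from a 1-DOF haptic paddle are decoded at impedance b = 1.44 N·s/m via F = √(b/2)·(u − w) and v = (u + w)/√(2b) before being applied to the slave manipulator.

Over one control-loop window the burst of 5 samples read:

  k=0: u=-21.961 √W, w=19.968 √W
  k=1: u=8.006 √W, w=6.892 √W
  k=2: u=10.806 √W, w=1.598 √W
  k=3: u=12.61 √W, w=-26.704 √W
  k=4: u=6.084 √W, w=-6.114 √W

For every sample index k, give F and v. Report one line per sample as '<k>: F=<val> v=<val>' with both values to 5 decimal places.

k=0: u−w=-41.92900, u+w=-1.99300; √(b/2)=0.84853, √(2b)=1.69706; F=0.84853×(-41.929)=-35.57794, v=-1.99300/1.69706=-1.17439
k=1: u−w=1.11400, u+w=14.89800; √(b/2)=0.84853, √(2b)=1.69706; F=0.84853×1.114=0.94526, v=14.89800/1.69706=8.77873
k=2: u−w=9.20800, u+w=12.40400; √(b/2)=0.84853, √(2b)=1.69706; F=0.84853×9.208=7.81325, v=12.40400/1.69706=7.30913
k=3: u−w=39.31400, u+w=-14.09400; √(b/2)=0.84853, √(2b)=1.69706; F=0.84853×39.314=33.35904, v=-14.09400/1.69706=-8.30497
k=4: u−w=12.19800, u+w=-0.03000; √(b/2)=0.84853, √(2b)=1.69706; F=0.84853×12.198=10.35035, v=-0.03000/1.69706=-0.01768

0: F=-35.57794 v=-1.17439
1: F=0.94526 v=8.77873
2: F=7.81325 v=7.30913
3: F=33.35904 v=-8.30497
4: F=10.35035 v=-0.01768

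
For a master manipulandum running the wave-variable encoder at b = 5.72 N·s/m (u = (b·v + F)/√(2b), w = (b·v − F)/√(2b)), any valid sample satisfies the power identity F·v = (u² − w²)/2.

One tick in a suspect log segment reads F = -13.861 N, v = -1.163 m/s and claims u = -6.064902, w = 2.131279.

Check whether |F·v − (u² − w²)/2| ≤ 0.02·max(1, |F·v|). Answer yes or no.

F·v = (-13.861)×(-1.163) = 16.120343 W.
(u² − w²)/2 = (36.783036 − 4.542350)/2 = 16.120343 W.
|Δ| = 0.000000;  2% of max(1, |F·v|) = 0.322407.

yes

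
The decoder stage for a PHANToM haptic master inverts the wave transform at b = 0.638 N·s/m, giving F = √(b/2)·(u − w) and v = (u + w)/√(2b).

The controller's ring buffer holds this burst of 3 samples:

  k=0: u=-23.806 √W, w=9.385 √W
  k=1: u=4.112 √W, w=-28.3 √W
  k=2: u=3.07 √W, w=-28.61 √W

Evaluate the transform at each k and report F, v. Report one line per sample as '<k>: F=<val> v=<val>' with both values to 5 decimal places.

k=0: u−w=-33.19100, u+w=-14.42100; √(b/2)=0.56480, √(2b)=1.12960; F=0.56480×(-33.191)=-18.74631, v=-14.42100/1.12960=-12.76645
k=1: u−w=32.41200, u+w=-24.18800; √(b/2)=0.56480, √(2b)=1.12960; F=0.56480×32.412=18.30633, v=-24.18800/1.12960=-21.41286
k=2: u−w=31.68000, u+w=-25.54000; √(b/2)=0.56480, √(2b)=1.12960; F=0.56480×31.68=17.89289, v=-25.54000/1.12960=-22.60974

0: F=-18.74631 v=-12.76645
1: F=18.30633 v=-21.41286
2: F=17.89289 v=-22.60974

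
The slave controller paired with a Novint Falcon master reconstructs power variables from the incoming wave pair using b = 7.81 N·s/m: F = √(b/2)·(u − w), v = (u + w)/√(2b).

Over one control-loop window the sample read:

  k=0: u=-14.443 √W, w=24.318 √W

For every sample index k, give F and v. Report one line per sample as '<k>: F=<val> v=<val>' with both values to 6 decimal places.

0: F=-76.595894 v=2.498599

k=0: u−w=-38.761000, u+w=9.875000; √(b/2)=1.976107, √(2b)=3.952215; F=1.976107×(-38.761)=-76.595894, v=9.875000/3.952215=2.498599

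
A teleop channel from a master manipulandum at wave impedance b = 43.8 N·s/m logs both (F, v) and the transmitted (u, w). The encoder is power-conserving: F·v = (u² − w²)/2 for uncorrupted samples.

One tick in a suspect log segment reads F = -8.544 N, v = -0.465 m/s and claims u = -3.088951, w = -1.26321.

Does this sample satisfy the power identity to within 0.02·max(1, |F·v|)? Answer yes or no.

yes

F·v = (-8.544)×(-0.465) = 3.972960 W.
(u² − w²)/2 = (9.541618 − 1.595700)/2 = 3.972959 W.
|Δ| = 0.000001;  2% of max(1, |F·v|) = 0.079459.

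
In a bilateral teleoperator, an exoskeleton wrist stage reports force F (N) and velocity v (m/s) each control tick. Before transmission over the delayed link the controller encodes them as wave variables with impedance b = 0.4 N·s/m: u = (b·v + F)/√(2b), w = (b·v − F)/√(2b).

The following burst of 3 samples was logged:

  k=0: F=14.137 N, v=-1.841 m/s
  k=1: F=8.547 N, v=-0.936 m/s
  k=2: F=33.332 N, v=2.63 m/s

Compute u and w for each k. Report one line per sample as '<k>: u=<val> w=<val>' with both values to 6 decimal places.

k=0: b·v=0.4×(-1.841)=-0.736400; √(2b)=0.894427; u=(-0.736400+14.137)/0.894427=14.982326, w=(-0.736400−14.137)/0.894427=-16.628967
k=1: b·v=0.4×(-0.936)=-0.374400; √(2b)=0.894427; u=(-0.374400+8.547)/0.894427=9.137245, w=(-0.374400−8.547)/0.894427=-9.974428
k=2: b·v=0.4×2.63=1.052000; √(2b)=0.894427; u=(1.052000+33.332)/0.894427=38.442481, w=(1.052000−33.332)/0.894427=-36.090137

0: u=14.982326 w=-16.628967
1: u=9.137245 w=-9.974428
2: u=38.442481 w=-36.090137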